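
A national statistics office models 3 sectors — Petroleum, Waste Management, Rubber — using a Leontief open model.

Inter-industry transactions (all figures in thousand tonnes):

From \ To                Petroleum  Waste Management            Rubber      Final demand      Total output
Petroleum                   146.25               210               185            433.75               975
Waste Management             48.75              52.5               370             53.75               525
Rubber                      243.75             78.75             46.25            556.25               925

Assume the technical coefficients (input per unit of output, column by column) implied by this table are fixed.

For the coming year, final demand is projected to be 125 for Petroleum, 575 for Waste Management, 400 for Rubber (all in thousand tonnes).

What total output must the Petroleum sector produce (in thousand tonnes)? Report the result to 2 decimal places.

Technical coefficients a_ij = z_ij / X_j:
  a_PP = 146.25/975 = 0.15, a_WP = 48.75/975 = 0.05, a_RP = 243.75/975 = 0.25
  a_PW = 210/525 = 0.40, a_WW = 52.5/525 = 0.10, a_RW = 78.75/525 = 0.15
  a_PR = 185/925 = 0.20, a_WR = 370/925 = 0.40, a_RR = 46.25/925 = 0.05
I − A =
  [   0.85    -0.40    -0.20]
  [  -0.05     0.90    -0.40]
  [  -0.25    -0.15     0.95]
Cofactors of I−A, C_ij = (−1)^(i+j)·(minor ij) (rows/columns in the sector order above):
  C_11 = (0.90)(0.95) − (-0.40)(-0.15) = 0.7950
  C_12 = −[(-0.05)(0.95) − (-0.40)(-0.25)] = 0.1475
  C_13 = (-0.05)(-0.15) − (0.90)(-0.25) = 0.2325
  C_21 = −[(-0.40)(0.95) − (-0.20)(-0.15)] = 0.4100
  C_22 = (0.85)(0.95) − (-0.20)(-0.25) = 0.7575
  C_23 = −[(0.85)(-0.15) − (-0.40)(-0.25)] = 0.2275
  C_31 = (-0.40)(-0.40) − (-0.20)(0.90) = 0.3400
  C_32 = −[(0.85)(-0.40) − (-0.20)(-0.05)] = 0.3500
  C_33 = (0.85)(0.90) − (-0.40)(-0.05) = 0.7450
det(I−A) = Σ_j (I−A)_1j·C_1j = (0.85)(0.7950) + (-0.40)(0.1475) + (-0.20)(0.2325) = 0.57025
adj(I−A) = Cᵀ =
  [ 0.7950   0.4100   0.3400]
  [ 0.1475   0.7575   0.3500]
  [ 0.2325   0.2275   0.7450]
(I − A)⁻¹ = adj(I−A) / det(I−A) ≈
  [   1.3941     0.7190     0.5962]
  [   0.2587     1.3284     0.6138]
  [   0.4077     0.3989     1.3064]
x = (I − A)⁻¹ d = adj(I−A)·d / det(I−A), with det(I−A) = 0.57025:
  x_P = (0.7950·125 + 0.4100·575 + 0.3400·400) / 0.57025 = 471.125 / 0.57025 ≈ 826.17
  x_W = (0.1475·125 + 0.7575·575 + 0.3500·400) / 0.57025 = 594.00 / 0.57025 ≈ 1041.65
  x_R = (0.2325·125 + 0.2275·575 + 0.7450·400) / 0.57025 = 457.875 / 0.57025 ≈ 802.94

x_P = 826.17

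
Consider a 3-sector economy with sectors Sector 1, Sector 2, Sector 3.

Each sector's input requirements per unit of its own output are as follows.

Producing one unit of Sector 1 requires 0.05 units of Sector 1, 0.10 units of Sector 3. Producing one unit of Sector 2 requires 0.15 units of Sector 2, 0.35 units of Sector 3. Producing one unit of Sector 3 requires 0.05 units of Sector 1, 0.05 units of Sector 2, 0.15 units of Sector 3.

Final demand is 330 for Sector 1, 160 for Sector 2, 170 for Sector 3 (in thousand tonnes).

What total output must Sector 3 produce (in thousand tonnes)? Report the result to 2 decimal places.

I − A =
  [   0.95     0.00    -0.05]
  [   0.00     0.85    -0.05]
  [  -0.10    -0.35     0.85]
Cofactors of I−A, C_ij = (−1)^(i+j)·(minor ij) (rows/columns in the sector order above):
  C_11 = (0.85)(0.85) − (-0.05)(-0.35) = 0.7050
  C_12 = −[(0.00)(0.85) − (-0.05)(-0.10)] = 0.0050
  C_13 = (0.00)(-0.35) − (0.85)(-0.10) = 0.0850
  C_21 = −[(0.00)(0.85) − (-0.05)(-0.35)] = 0.0175
  C_22 = (0.95)(0.85) − (-0.05)(-0.10) = 0.8025
  C_23 = −[(0.95)(-0.35) − (0.00)(-0.10)] = 0.3325
  C_31 = (0.00)(-0.05) − (-0.05)(0.85) = 0.0425
  C_32 = −[(0.95)(-0.05) − (-0.05)(0.00)] = 0.0475
  C_33 = (0.95)(0.85) − (0.00)(0.00) = 0.8075
det(I−A) = Σ_j (I−A)_1j·C_1j = (0.95)(0.7050) + (0.00)(0.0050) + (-0.05)(0.0850) = 0.6655
adj(I−A) = Cᵀ =
  [ 0.7050   0.0175   0.0425]
  [ 0.0050   0.8025   0.0475]
  [ 0.0850   0.3325   0.8075]
(I − A)⁻¹ = adj(I−A) / det(I−A) ≈
  [   1.0594     0.0263     0.0639]
  [   0.0075     1.2059     0.0714]
  [   0.1277     0.4996     1.2134]
x = (I − A)⁻¹ d = adj(I−A)·d / det(I−A), with det(I−A) = 0.6655:
  x_1 = (0.7050·330 + 0.0175·160 + 0.0425·170) / 0.6655 = 242.675 / 0.6655 ≈ 364.65
  x_2 = (0.0050·330 + 0.8025·160 + 0.0475·170) / 0.6655 = 138.125 / 0.6655 ≈ 207.55
  x_3 = (0.0850·330 + 0.3325·160 + 0.8075·170) / 0.6655 = 218.525 / 0.6655 ≈ 328.36

x_3 = 328.36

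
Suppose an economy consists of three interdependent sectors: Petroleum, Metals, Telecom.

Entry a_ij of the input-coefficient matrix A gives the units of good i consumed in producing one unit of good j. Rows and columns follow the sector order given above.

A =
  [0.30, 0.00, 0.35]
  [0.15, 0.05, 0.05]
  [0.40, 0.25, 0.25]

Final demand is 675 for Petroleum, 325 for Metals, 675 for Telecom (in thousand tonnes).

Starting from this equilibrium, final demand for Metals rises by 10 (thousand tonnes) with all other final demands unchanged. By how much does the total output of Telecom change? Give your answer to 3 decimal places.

I − A =
  [   0.70     0.00    -0.35]
  [  -0.15     0.95    -0.05]
  [  -0.40    -0.25     0.75]
Cofactors of I−A, C_ij = (−1)^(i+j)·(minor ij) (rows/columns in the sector order above):
  C_11 = (0.95)(0.75) − (-0.05)(-0.25) = 0.7000
  C_12 = −[(-0.15)(0.75) − (-0.05)(-0.40)] = 0.1325
  C_13 = (-0.15)(-0.25) − (0.95)(-0.40) = 0.4175
  C_21 = −[(0.00)(0.75) − (-0.35)(-0.25)] = 0.0875
  C_22 = (0.70)(0.75) − (-0.35)(-0.40) = 0.3850
  C_23 = −[(0.70)(-0.25) − (0.00)(-0.40)] = 0.1750
  C_31 = (0.00)(-0.05) − (-0.35)(0.95) = 0.3325
  C_32 = −[(0.70)(-0.05) − (-0.35)(-0.15)] = 0.0875
  C_33 = (0.70)(0.95) − (0.00)(-0.15) = 0.6650
det(I−A) = Σ_j (I−A)_1j·C_1j = (0.70)(0.7000) + (0.00)(0.1325) + (-0.35)(0.4175) = 0.343875
adj(I−A) = Cᵀ =
  [ 0.7000   0.0875   0.3325]
  [ 0.1325   0.3850   0.0875]
  [ 0.4175   0.1750   0.6650]
(I − A)⁻¹ = adj(I−A) / det(I−A) ≈
  [   2.0356     0.2545     0.9669]
  [   0.3853     1.1196     0.2545]
  [   1.2141     0.5089     1.9338]
Δx = (I − A)⁻¹ Δd with Δd having +10 in the Metals component and 0 elsewhere.
So Δx_3 = L_32 · (+10), where L_32 = adj(I−A)_32 / det(I−A) = 0.1750 / 0.343875.
Δx_3 = 0.1750 × (+10) / 0.343875 = 1.75 / 0.343875 ≈ 5.089.

Δx_3 = 5.089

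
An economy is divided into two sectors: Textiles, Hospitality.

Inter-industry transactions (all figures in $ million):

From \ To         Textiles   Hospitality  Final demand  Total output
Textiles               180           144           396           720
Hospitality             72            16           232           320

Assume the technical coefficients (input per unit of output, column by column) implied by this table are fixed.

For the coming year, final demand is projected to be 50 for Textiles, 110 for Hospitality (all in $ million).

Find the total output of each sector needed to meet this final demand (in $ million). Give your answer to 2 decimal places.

x_1 = 145.32, x_2 = 131.09

Technical coefficients a_ij = z_ij / X_j:
  a_11 = 180/720 = 0.25, a_21 = 72/720 = 0.10
  a_12 = 144/320 = 0.45, a_22 = 16/320 = 0.05
I − A =
  [   0.75    -0.45]
  [  -0.10     0.95]
det(I−A) = (0.75)(0.95) − (-0.45)(-0.10) = 0.6675
adj(I−A) = [[0.95, 0.45], [0.10, 0.75]]
(I − A)⁻¹ = adj(I−A) / det(I−A) ≈
  [   1.4232     0.6742]
  [   0.1498     1.1236]
x = (I − A)⁻¹ d = adj(I−A)·d / det(I−A), with det(I−A) = 0.6675:
  x_1 = (0.95·50 + 0.45·110) / 0.6675 = 97.00 / 0.6675 ≈ 145.32
  x_2 = (0.10·50 + 0.75·110) / 0.6675 = 87.50 / 0.6675 ≈ 131.09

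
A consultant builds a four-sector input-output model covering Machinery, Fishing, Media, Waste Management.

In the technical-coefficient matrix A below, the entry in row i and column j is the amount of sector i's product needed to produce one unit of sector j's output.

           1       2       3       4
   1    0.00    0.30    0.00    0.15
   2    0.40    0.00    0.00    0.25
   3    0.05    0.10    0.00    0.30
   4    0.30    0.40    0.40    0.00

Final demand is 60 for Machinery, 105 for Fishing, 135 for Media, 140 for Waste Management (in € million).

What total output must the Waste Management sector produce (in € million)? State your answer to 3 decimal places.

x_4 = 453.640

I − A =
  [   1.00    -0.30     0.00    -0.15]
  [  -0.40     1.00     0.00    -0.25]
  [  -0.05    -0.10     1.00    -0.30]
  [  -0.30    -0.40    -0.40     1.00]
Compute the cofactors C_ij = (−1)^(i+j)·(3×3 minor ij) of I−A; the adjugate is their transpose:
adj(I−A) = Cᵀ =
  [ 0.77000   0.33000   0.09000   0.22500]
  [ 0.43200   0.83200   0.12400   0.31000]
  [ 0.23050   0.26050   0.68850   0.30625]
  [ 0.49600   0.53600   0.35200   0.88000]
det(I−A) = Σ_j (I−A)_1j·C_1j = (1.00)(0.77000) + (-0.30)(0.43200) + (0.00)(0.23050) + (-0.15)(0.49600) = 0.5660
(I − A)⁻¹ = adj(I−A) / det(I−A) ≈
  [   1.3604     0.5830     0.1590     0.3975]
  [   0.7633     1.4700     0.2191     0.5477]
  [   0.4072     0.4602     1.2164     0.5411]
  [   0.8763     0.9470     0.6219     1.5548]
x = (I − A)⁻¹ d = adj(I−A)·d / det(I−A), with det(I−A) = 0.5660:
  x_1 = (0.77000·60 + 0.33000·105 + 0.09000·135 + 0.22500·140) / 0.5660 = 124.50 / 0.5660 ≈ 219.965
  x_2 = (0.43200·60 + 0.83200·105 + 0.12400·135 + 0.31000·140) / 0.5660 = 173.42 / 0.5660 ≈ 306.396
  x_3 = (0.23050·60 + 0.26050·105 + 0.68850·135 + 0.30625·140) / 0.5660 = 177.005 / 0.5660 ≈ 312.730
  x_4 = (0.49600·60 + 0.53600·105 + 0.35200·135 + 0.88000·140) / 0.5660 = 256.76 / 0.5660 ≈ 453.640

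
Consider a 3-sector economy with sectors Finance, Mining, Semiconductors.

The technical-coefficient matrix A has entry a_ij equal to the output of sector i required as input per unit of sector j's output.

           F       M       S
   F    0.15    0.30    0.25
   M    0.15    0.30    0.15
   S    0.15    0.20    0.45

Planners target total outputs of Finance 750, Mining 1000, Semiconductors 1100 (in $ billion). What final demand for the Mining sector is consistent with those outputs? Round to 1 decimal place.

I − A =
  [   0.85    -0.30    -0.25]
  [  -0.15     0.70    -0.15]
  [  -0.15    -0.20     0.55]
d = (I − A) x:
  d_F = (+0.85)·750 + (-0.30)·1000 + (-0.25)·1100 = 62.5
  d_M = (-0.15)·750 + (+0.70)·1000 + (-0.15)·1100 = 422.5
  d_S = (-0.15)·750 + (-0.20)·1000 + (+0.55)·1100 = 292.5

d_M = 422.5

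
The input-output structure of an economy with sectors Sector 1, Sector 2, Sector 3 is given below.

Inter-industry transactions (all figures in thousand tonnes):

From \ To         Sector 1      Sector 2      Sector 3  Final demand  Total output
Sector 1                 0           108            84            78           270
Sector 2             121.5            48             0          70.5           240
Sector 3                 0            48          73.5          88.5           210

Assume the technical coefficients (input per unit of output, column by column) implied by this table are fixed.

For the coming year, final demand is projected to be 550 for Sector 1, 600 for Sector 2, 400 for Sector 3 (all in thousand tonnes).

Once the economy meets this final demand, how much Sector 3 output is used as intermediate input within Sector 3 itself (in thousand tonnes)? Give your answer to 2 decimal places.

Technical coefficients a_ij = z_ij / X_j:
  a_11 = 0/270 = 0.00, a_21 = 121.5/270 = 0.45, a_31 = 0/270 = 0.00
  a_12 = 108/240 = 0.45, a_22 = 48/240 = 0.20, a_32 = 48/240 = 0.20
  a_13 = 84/210 = 0.40, a_23 = 0/210 = 0.00, a_33 = 73.5/210 = 0.35
I − A =
  [   1.00    -0.45    -0.40]
  [  -0.45     0.80     0.00]
  [   0.00    -0.20     0.65]
Cofactors of I−A, C_ij = (−1)^(i+j)·(minor ij) (rows/columns in the sector order above):
  C_11 = (0.80)(0.65) − (0.00)(-0.20) = 0.5200
  C_12 = −[(-0.45)(0.65) − (0.00)(0.00)] = 0.2925
  C_13 = (-0.45)(-0.20) − (0.80)(0.00) = 0.0900
  C_21 = −[(-0.45)(0.65) − (-0.40)(-0.20)] = 0.3725
  C_22 = (1.00)(0.65) − (-0.40)(0.00) = 0.6500
  C_23 = −[(1.00)(-0.20) − (-0.45)(0.00)] = 0.2000
  C_31 = (-0.45)(0.00) − (-0.40)(0.80) = 0.3200
  C_32 = −[(1.00)(0.00) − (-0.40)(-0.45)] = 0.1800
  C_33 = (1.00)(0.80) − (-0.45)(-0.45) = 0.5975
det(I−A) = Σ_j (I−A)_1j·C_1j = (1.00)(0.5200) + (-0.45)(0.2925) + (-0.40)(0.0900) = 0.352375
adj(I−A) = Cᵀ =
  [ 0.5200   0.3725   0.3200]
  [ 0.2925   0.6500   0.1800]
  [ 0.0900   0.2000   0.5975]
(I − A)⁻¹ = adj(I−A) / det(I−A) ≈
  [   1.4757     1.0571     0.9081]
  [   0.8301     1.8446     0.5108]
  [   0.2554     0.5676     1.6956]
First solve x = (I − A)⁻¹ d = adj(I−A)·d / det(I−A); in particular x_3 = (0.0900·550 + 0.2000·600 + 0.5975·400) / 0.352375 = 408.50 / 0.352375 ≈ 1159.2763.
Intermediate flow from 3 to 3: z_33 = a_33 · x_3 = 0.35 × 408.50 / 0.352375 = 142.975 / 0.352375 ≈ 405.75.

z_33 = 405.75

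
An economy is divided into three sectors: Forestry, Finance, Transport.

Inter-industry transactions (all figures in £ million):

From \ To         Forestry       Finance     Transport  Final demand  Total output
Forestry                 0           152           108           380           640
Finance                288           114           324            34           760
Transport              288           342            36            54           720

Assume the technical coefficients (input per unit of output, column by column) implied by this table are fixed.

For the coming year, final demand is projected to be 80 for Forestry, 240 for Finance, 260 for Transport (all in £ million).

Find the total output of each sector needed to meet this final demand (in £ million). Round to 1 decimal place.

Technical coefficients a_ij = z_ij / X_j:
  a_11 = 0/640 = 0.00, a_21 = 288/640 = 0.45, a_31 = 288/640 = 0.45
  a_12 = 152/760 = 0.20, a_22 = 114/760 = 0.15, a_32 = 342/760 = 0.45
  a_13 = 108/720 = 0.15, a_23 = 324/720 = 0.45, a_33 = 36/720 = 0.05
I − A =
  [   1.00    -0.20    -0.15]
  [  -0.45     0.85    -0.45]
  [  -0.45    -0.45     0.95]
Cofactors of I−A, C_ij = (−1)^(i+j)·(minor ij) (rows/columns in the sector order above):
  C_11 = (0.85)(0.95) − (-0.45)(-0.45) = 0.6050
  C_12 = −[(-0.45)(0.95) − (-0.45)(-0.45)] = 0.6300
  C_13 = (-0.45)(-0.45) − (0.85)(-0.45) = 0.5850
  C_21 = −[(-0.20)(0.95) − (-0.15)(-0.45)] = 0.2575
  C_22 = (1.00)(0.95) − (-0.15)(-0.45) = 0.8825
  C_23 = −[(1.00)(-0.45) − (-0.20)(-0.45)] = 0.5400
  C_31 = (-0.20)(-0.45) − (-0.15)(0.85) = 0.2175
  C_32 = −[(1.00)(-0.45) − (-0.15)(-0.45)] = 0.5175
  C_33 = (1.00)(0.85) − (-0.20)(-0.45) = 0.7600
det(I−A) = Σ_j (I−A)_1j·C_1j = (1.00)(0.6050) + (-0.20)(0.6300) + (-0.15)(0.5850) = 0.39125
adj(I−A) = Cᵀ =
  [ 0.6050   0.2575   0.2175]
  [ 0.6300   0.8825   0.5175]
  [ 0.5850   0.5400   0.7600]
(I − A)⁻¹ = adj(I−A) / det(I−A) ≈
  [   1.5463     0.6581     0.5559]
  [   1.6102     2.2556     1.3227]
  [   1.4952     1.3802     1.9425]
x = (I − A)⁻¹ d = adj(I−A)·d / det(I−A), with det(I−A) = 0.39125:
  x_1 = (0.6050·80 + 0.2575·240 + 0.2175·260) / 0.39125 = 166.75 / 0.39125 ≈ 426.2
  x_2 = (0.6300·80 + 0.8825·240 + 0.5175·260) / 0.39125 = 396.75 / 0.39125 ≈ 1014.1
  x_3 = (0.5850·80 + 0.5400·240 + 0.7600·260) / 0.39125 = 374.00 / 0.39125 ≈ 955.9

x_1 = 426.2, x_2 = 1014.1, x_3 = 955.9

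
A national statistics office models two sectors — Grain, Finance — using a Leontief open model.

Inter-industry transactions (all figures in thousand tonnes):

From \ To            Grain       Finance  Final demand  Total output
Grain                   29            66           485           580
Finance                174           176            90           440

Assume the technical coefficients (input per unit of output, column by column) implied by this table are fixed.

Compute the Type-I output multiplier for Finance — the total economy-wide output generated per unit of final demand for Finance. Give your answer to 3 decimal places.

m_F = 2.095

Technical coefficients a_ij = z_ij / X_j:
  a_GG = 29/580 = 0.05, a_FG = 174/580 = 0.30
  a_GF = 66/440 = 0.15, a_FF = 176/440 = 0.40
I − A =
  [   0.95    -0.15]
  [  -0.30     0.60]
det(I−A) = (0.95)(0.60) − (-0.15)(-0.30) = 0.5250
adj(I−A) = [[0.60, 0.15], [0.30, 0.95]]
(I − A)⁻¹ = adj(I−A) / det(I−A) ≈
  [   1.1429     0.2857]
  [   0.5714     1.8095]
The output multiplier for sector j is the column-j sum of the Leontief inverse (I − A)⁻¹ = adj(I−A) / det(I−A).
Column F of adj(I−A): (0.15, 0.95); det(I−A) = 0.5250.
m_F = (0.15 + 0.95) / 0.5250 = 1.10 / 0.5250 ≈ 2.095.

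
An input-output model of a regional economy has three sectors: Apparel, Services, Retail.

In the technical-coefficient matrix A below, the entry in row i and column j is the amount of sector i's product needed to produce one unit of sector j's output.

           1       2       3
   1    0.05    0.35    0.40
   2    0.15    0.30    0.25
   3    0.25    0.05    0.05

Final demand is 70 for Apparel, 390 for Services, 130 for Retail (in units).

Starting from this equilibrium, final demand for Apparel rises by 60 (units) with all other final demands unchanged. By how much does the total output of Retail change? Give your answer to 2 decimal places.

Δx_3 = 23.05

I − A =
  [   0.95    -0.35    -0.40]
  [  -0.15     0.70    -0.25]
  [  -0.25    -0.05     0.95]
Cofactors of I−A, C_ij = (−1)^(i+j)·(minor ij) (rows/columns in the sector order above):
  C_11 = (0.70)(0.95) − (-0.25)(-0.05) = 0.6525
  C_12 = −[(-0.15)(0.95) − (-0.25)(-0.25)] = 0.2050
  C_13 = (-0.15)(-0.05) − (0.70)(-0.25) = 0.1825
  C_21 = −[(-0.35)(0.95) − (-0.40)(-0.05)] = 0.3525
  C_22 = (0.95)(0.95) − (-0.40)(-0.25) = 0.8025
  C_23 = −[(0.95)(-0.05) − (-0.35)(-0.25)] = 0.1350
  C_31 = (-0.35)(-0.25) − (-0.40)(0.70) = 0.3675
  C_32 = −[(0.95)(-0.25) − (-0.40)(-0.15)] = 0.2975
  C_33 = (0.95)(0.70) − (-0.35)(-0.15) = 0.6125
det(I−A) = Σ_j (I−A)_1j·C_1j = (0.95)(0.6525) + (-0.35)(0.2050) + (-0.40)(0.1825) = 0.475125
adj(I−A) = Cᵀ =
  [ 0.6525   0.3525   0.3675]
  [ 0.2050   0.8025   0.2975]
  [ 0.1825   0.1350   0.6125]
(I − A)⁻¹ = adj(I−A) / det(I−A) ≈
  [   1.3733     0.7419     0.7735]
  [   0.4315     1.6890     0.6262]
  [   0.3841     0.2841     1.2891]
Δx = (I − A)⁻¹ Δd with Δd having +60 in the Apparel component and 0 elsewhere.
So Δx_3 = L_31 · (+60), where L_31 = adj(I−A)_31 / det(I−A) = 0.1825 / 0.475125.
Δx_3 = 0.1825 × (+60) / 0.475125 = 10.95 / 0.475125 ≈ 23.05.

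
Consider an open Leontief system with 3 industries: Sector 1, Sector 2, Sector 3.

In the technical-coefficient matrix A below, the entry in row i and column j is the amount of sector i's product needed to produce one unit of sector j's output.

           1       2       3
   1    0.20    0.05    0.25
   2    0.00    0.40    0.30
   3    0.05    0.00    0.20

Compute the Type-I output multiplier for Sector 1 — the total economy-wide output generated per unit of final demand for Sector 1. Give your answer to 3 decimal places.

m_1 = 1.397

I − A =
  [   0.80    -0.05    -0.25]
  [   0.00     0.60    -0.30]
  [  -0.05     0.00     0.80]
Cofactors of I−A, C_ij = (−1)^(i+j)·(minor ij) (rows/columns in the sector order above):
  C_11 = (0.60)(0.80) − (-0.30)(0.00) = 0.4800
  C_12 = −[(0.00)(0.80) − (-0.30)(-0.05)] = 0.0150
  C_13 = (0.00)(0.00) − (0.60)(-0.05) = 0.0300
  C_21 = −[(-0.05)(0.80) − (-0.25)(0.00)] = 0.0400
  C_22 = (0.80)(0.80) − (-0.25)(-0.05) = 0.6275
  C_23 = −[(0.80)(0.00) − (-0.05)(-0.05)] = 0.0025
  C_31 = (-0.05)(-0.30) − (-0.25)(0.60) = 0.1650
  C_32 = −[(0.80)(-0.30) − (-0.25)(0.00)] = 0.2400
  C_33 = (0.80)(0.60) − (-0.05)(0.00) = 0.4800
det(I−A) = Σ_j (I−A)_1j·C_1j = (0.80)(0.4800) + (-0.05)(0.0150) + (-0.25)(0.0300) = 0.37575
adj(I−A) = Cᵀ =
  [ 0.4800   0.0400   0.1650]
  [ 0.0150   0.6275   0.2400]
  [ 0.0300   0.0025   0.4800]
(I − A)⁻¹ = adj(I−A) / det(I−A) ≈
  [   1.2774     0.1065     0.4391]
  [   0.0399     1.6700     0.6387]
  [   0.0798     0.0067     1.2774]
The output multiplier for sector j is the column-j sum of the Leontief inverse (I − A)⁻¹ = adj(I−A) / det(I−A).
Column 1 of adj(I−A): (0.4800, 0.0150, 0.0300); det(I−A) = 0.37575.
m_1 = (0.4800 + 0.0150 + 0.0300) / 0.37575 = 0.525 / 0.37575 ≈ 1.397.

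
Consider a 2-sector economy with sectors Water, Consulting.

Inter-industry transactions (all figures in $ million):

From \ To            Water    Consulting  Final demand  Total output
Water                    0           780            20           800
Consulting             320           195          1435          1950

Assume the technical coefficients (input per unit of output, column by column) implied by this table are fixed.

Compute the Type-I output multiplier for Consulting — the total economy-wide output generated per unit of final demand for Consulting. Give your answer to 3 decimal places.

Technical coefficients a_ij = z_ij / X_j:
  a_WW = 0/800 = 0.00, a_CW = 320/800 = 0.40
  a_WC = 780/1950 = 0.40, a_CC = 195/1950 = 0.10
I − A =
  [   1.00    -0.40]
  [  -0.40     0.90]
det(I−A) = (1.00)(0.90) − (-0.40)(-0.40) = 0.7400
adj(I−A) = [[0.90, 0.40], [0.40, 1.00]]
(I − A)⁻¹ = adj(I−A) / det(I−A) ≈
  [   1.2162     0.5405]
  [   0.5405     1.3514]
The output multiplier for sector j is the column-j sum of the Leontief inverse (I − A)⁻¹ = adj(I−A) / det(I−A).
Column C of adj(I−A): (0.40, 1.00); det(I−A) = 0.7400.
m_C = (0.40 + 1.00) / 0.7400 = 1.40 / 0.7400 ≈ 1.892.

m_C = 1.892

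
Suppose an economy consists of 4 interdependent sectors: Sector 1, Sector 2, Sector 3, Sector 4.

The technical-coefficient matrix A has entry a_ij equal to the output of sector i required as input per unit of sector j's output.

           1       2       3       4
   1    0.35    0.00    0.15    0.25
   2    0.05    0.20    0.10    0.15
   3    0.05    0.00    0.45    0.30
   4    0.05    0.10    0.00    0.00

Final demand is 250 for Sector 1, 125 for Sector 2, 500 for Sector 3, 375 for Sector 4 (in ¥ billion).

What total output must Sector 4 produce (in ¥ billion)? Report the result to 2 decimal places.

I − A =
  [   0.65     0.00    -0.15    -0.25]
  [  -0.05     0.80    -0.10    -0.15]
  [  -0.05     0.00     0.55    -0.30]
  [  -0.05    -0.10     0.00     1.00]
Compute the cofactors C_ij = (−1)^(i+j)·(3×3 minor ij) of I−A; the adjugate is their transpose:
adj(I−A) = Cᵀ =
  [ 0.428750   0.018250   0.120250   0.146000]
  [ 0.038125   0.340875   0.072375   0.082375]
  [ 0.052750   0.020750   0.499000   0.166000]
  [ 0.025250   0.035000   0.013250   0.280000]
det(I−A) = Σ_j (I−A)_1j·C_1j = (0.65)(0.428750) + (0.00)(0.038125) + (-0.15)(0.052750) + (-0.25)(0.025250) = 0.2644625
(I − A)⁻¹ = adj(I−A) / det(I−A) ≈
  [   1.6212     0.0690     0.4547     0.5521]
  [   0.1442     1.2889     0.2737     0.3115]
  [   0.1995     0.0785     1.8868     0.6277]
  [   0.0955     0.1323     0.0501     1.0588]
x = (I − A)⁻¹ d = adj(I−A)·d / det(I−A), with det(I−A) = 0.2644625:
  x_1 = (0.428750·250 + 0.018250·125 + 0.120250·500 + 0.146000·375) / 0.2644625 = 224.34375 / 0.2644625 ≈ 848.30
  x_2 = (0.038125·250 + 0.340875·125 + 0.072375·500 + 0.082375·375) / 0.2644625 = 119.21875 / 0.2644625 ≈ 450.80
  x_3 = (0.052750·250 + 0.020750·125 + 0.499000·500 + 0.166000·375) / 0.2644625 = 327.53125 / 0.2644625 ≈ 1238.48
  x_4 = (0.025250·250 + 0.035000·125 + 0.013250·500 + 0.280000·375) / 0.2644625 = 122.3125 / 0.2644625 ≈ 462.49

x_4 = 462.49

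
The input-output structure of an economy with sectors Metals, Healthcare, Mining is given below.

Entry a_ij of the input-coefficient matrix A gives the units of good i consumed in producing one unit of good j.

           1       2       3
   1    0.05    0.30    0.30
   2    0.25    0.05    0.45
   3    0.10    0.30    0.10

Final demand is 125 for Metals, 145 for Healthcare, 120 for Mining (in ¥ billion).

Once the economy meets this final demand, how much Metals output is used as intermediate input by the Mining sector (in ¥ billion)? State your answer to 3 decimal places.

z_13 = 90.340

I − A =
  [   0.95    -0.30    -0.30]
  [  -0.25     0.95    -0.45]
  [  -0.10    -0.30     0.90]
Cofactors of I−A, C_ij = (−1)^(i+j)·(minor ij) (rows/columns in the sector order above):
  C_11 = (0.95)(0.90) − (-0.45)(-0.30) = 0.7200
  C_12 = −[(-0.25)(0.90) − (-0.45)(-0.10)] = 0.2700
  C_13 = (-0.25)(-0.30) − (0.95)(-0.10) = 0.1700
  C_21 = −[(-0.30)(0.90) − (-0.30)(-0.30)] = 0.3600
  C_22 = (0.95)(0.90) − (-0.30)(-0.10) = 0.8250
  C_23 = −[(0.95)(-0.30) − (-0.30)(-0.10)] = 0.3150
  C_31 = (-0.30)(-0.45) − (-0.30)(0.95) = 0.4200
  C_32 = −[(0.95)(-0.45) − (-0.30)(-0.25)] = 0.5025
  C_33 = (0.95)(0.95) − (-0.30)(-0.25) = 0.8275
det(I−A) = Σ_j (I−A)_1j·C_1j = (0.95)(0.7200) + (-0.30)(0.2700) + (-0.30)(0.1700) = 0.5520
adj(I−A) = Cᵀ =
  [ 0.7200   0.3600   0.4200]
  [ 0.2700   0.8250   0.5025]
  [ 0.1700   0.3150   0.8275]
(I − A)⁻¹ = adj(I−A) / det(I−A) ≈
  [   1.3043     0.6522     0.7609]
  [   0.4891     1.4946     0.9103]
  [   0.3080     0.5707     1.4991]
First solve x = (I − A)⁻¹ d = adj(I−A)·d / det(I−A); in particular x_3 = (0.1700·125 + 0.3150·145 + 0.8275·120) / 0.5520 = 166.225 / 0.5520 ≈ 301.13225.
Intermediate flow from 1 to 3: z_13 = a_13 · x_3 = 0.30 × 166.225 / 0.5520 = 49.8675 / 0.5520 ≈ 90.340.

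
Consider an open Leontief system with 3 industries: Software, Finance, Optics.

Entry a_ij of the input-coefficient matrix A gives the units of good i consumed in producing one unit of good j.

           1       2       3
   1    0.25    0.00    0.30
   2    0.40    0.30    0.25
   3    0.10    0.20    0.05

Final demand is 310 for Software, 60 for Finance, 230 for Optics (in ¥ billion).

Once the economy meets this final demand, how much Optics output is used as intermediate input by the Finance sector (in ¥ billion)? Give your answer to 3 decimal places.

z_32 = 113.982

I − A =
  [   0.75     0.00    -0.30]
  [  -0.40     0.70    -0.25]
  [  -0.10    -0.20     0.95]
Cofactors of I−A, C_ij = (−1)^(i+j)·(minor ij) (rows/columns in the sector order above):
  C_11 = (0.70)(0.95) − (-0.25)(-0.20) = 0.6150
  C_12 = −[(-0.40)(0.95) − (-0.25)(-0.10)] = 0.4050
  C_13 = (-0.40)(-0.20) − (0.70)(-0.10) = 0.1500
  C_21 = −[(0.00)(0.95) − (-0.30)(-0.20)] = 0.0600
  C_22 = (0.75)(0.95) − (-0.30)(-0.10) = 0.6825
  C_23 = −[(0.75)(-0.20) − (0.00)(-0.10)] = 0.1500
  C_31 = (0.00)(-0.25) − (-0.30)(0.70) = 0.2100
  C_32 = −[(0.75)(-0.25) − (-0.30)(-0.40)] = 0.3075
  C_33 = (0.75)(0.70) − (0.00)(-0.40) = 0.5250
det(I−A) = Σ_j (I−A)_1j·C_1j = (0.75)(0.6150) + (0.00)(0.4050) + (-0.30)(0.1500) = 0.41625
adj(I−A) = Cᵀ =
  [ 0.6150   0.0600   0.2100]
  [ 0.4050   0.6825   0.3075]
  [ 0.1500   0.1500   0.5250]
(I − A)⁻¹ = adj(I−A) / det(I−A) ≈
  [   1.4775     0.1441     0.5045]
  [   0.9730     1.6396     0.7387]
  [   0.3604     0.3604     1.2613]
First solve x = (I − A)⁻¹ d = adj(I−A)·d / det(I−A); in particular x_2 = (0.4050·310 + 0.6825·60 + 0.3075·230) / 0.41625 = 237.225 / 0.41625 ≈ 569.90991.
Intermediate flow from 3 to 2: z_32 = a_32 · x_2 = 0.20 × 237.225 / 0.41625 = 47.445 / 0.41625 ≈ 113.982.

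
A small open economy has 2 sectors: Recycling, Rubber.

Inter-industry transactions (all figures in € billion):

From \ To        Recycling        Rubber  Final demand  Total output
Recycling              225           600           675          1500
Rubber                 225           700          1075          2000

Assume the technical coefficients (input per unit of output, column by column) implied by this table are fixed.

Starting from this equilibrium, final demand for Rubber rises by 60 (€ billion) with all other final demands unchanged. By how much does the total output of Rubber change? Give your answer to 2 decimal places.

Technical coefficients a_ij = z_ij / X_j:
  a_11 = 225/1500 = 0.15, a_21 = 225/1500 = 0.15
  a_12 = 600/2000 = 0.30, a_22 = 700/2000 = 0.35
I − A =
  [   0.85    -0.30]
  [  -0.15     0.65]
det(I−A) = (0.85)(0.65) − (-0.30)(-0.15) = 0.5075
adj(I−A) = [[0.65, 0.30], [0.15, 0.85]]
(I − A)⁻¹ = adj(I−A) / det(I−A) ≈
  [   1.2808     0.5911]
  [   0.2956     1.6749]
Δx = (I − A)⁻¹ Δd with Δd having +60 in the Rubber component and 0 elsewhere.
So Δx_2 = L_22 · (+60), where L_22 = adj(I−A)_22 / det(I−A) = 0.85 / 0.5075.
Δx_2 = 0.85 × (+60) / 0.5075 = 51.00 / 0.5075 ≈ 100.49.

Δx_2 = 100.49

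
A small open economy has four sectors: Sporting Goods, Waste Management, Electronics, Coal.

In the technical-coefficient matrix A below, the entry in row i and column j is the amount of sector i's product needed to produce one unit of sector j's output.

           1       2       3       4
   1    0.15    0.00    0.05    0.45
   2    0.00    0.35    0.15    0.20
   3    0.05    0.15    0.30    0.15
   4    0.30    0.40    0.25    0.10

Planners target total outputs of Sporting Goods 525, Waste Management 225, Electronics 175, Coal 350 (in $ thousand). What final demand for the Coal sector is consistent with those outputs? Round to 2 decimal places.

I − A =
  [   0.85     0.00    -0.05    -0.45]
  [   0.00     0.65    -0.15    -0.20]
  [  -0.05    -0.15     0.70    -0.15]
  [  -0.30    -0.40    -0.25     0.90]
d = (I − A) x:
  d_1 = (+0.85)·525 + (+0.00)·225 + (-0.05)·175 + (-0.45)·350 = 280.00
  d_2 = (+0.00)·525 + (+0.65)·225 + (-0.15)·175 + (-0.20)·350 = 50.00
  d_3 = (-0.05)·525 + (-0.15)·225 + (+0.70)·175 + (-0.15)·350 = 10.00
  d_4 = (-0.30)·525 + (-0.40)·225 + (-0.25)·175 + (+0.90)·350 = 23.75

d_4 = 23.75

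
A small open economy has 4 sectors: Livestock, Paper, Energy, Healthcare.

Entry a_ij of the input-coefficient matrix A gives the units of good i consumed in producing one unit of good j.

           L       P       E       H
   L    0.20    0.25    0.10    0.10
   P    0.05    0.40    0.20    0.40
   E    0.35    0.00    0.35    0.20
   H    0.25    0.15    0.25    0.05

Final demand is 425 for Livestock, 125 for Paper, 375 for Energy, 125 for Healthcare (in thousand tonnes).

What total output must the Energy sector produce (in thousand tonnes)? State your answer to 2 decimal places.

x_E = 1739.41

I − A =
  [   0.80    -0.25    -0.10    -0.10]
  [  -0.05     0.60    -0.20    -0.40]
  [  -0.35     0.00     0.65    -0.20]
  [  -0.25    -0.15    -0.25     0.95]
Compute the cofactors C_ij = (−1)^(i+j)·(3×3 minor ij) of I−A; the adjugate is their transpose:
adj(I−A) = Cᵀ =
  [ 0.295500   0.154625   0.141500   0.126000]
  [ 0.204875   0.390750   0.243000   0.237250]
  [ 0.210000   0.124875   0.355375   0.149500]
  [ 0.165375   0.135250   0.169125   0.265375]
det(I−A) = Σ_j (I−A)_1j·C_1j = (0.80)(0.295500) + (-0.25)(0.204875) + (-0.10)(0.210000) + (-0.10)(0.165375) = 0.14764375
(I − A)⁻¹ = adj(I−A) / det(I−A) ≈
  [   2.0014     1.0473     0.9584     0.8534]
  [   1.3876     2.6466     1.6459     1.6069]
  [   1.4223     0.8458     2.4070     1.0126]
  [   1.1201     0.9161     1.1455     1.7974]
x = (I − A)⁻¹ d = adj(I−A)·d / det(I−A), with det(I−A) = 0.14764375:
  x_L = (0.295500·425 + 0.154625·125 + 0.141500·375 + 0.126000·125) / 0.14764375 = 213.728125 / 0.14764375 ≈ 1447.59
  x_P = (0.204875·425 + 0.390750·125 + 0.243000·375 + 0.237250·125) / 0.14764375 = 256.696875 / 0.14764375 ≈ 1738.62
  x_E = (0.210000·425 + 0.124875·125 + 0.355375·375 + 0.149500·125) / 0.14764375 = 256.8125 / 0.14764375 ≈ 1739.41
  x_H = (0.165375·425 + 0.135250·125 + 0.169125·375 + 0.265375·125) / 0.14764375 = 183.784375 / 0.14764375 ≈ 1244.78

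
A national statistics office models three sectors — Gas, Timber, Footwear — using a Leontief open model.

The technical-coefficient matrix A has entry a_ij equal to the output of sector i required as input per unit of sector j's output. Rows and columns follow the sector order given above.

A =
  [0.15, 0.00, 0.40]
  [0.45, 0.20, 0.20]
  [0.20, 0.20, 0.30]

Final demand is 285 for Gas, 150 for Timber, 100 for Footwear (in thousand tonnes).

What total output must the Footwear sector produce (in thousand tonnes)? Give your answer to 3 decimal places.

x_F = 481.725

I − A =
  [   0.85     0.00    -0.40]
  [  -0.45     0.80    -0.20]
  [  -0.20    -0.20     0.70]
Cofactors of I−A, C_ij = (−1)^(i+j)·(minor ij) (rows/columns in the sector order above):
  C_11 = (0.80)(0.70) − (-0.20)(-0.20) = 0.5200
  C_12 = −[(-0.45)(0.70) − (-0.20)(-0.20)] = 0.3550
  C_13 = (-0.45)(-0.20) − (0.80)(-0.20) = 0.2500
  C_21 = −[(0.00)(0.70) − (-0.40)(-0.20)] = 0.0800
  C_22 = (0.85)(0.70) − (-0.40)(-0.20) = 0.5150
  C_23 = −[(0.85)(-0.20) − (0.00)(-0.20)] = 0.1700
  C_31 = (0.00)(-0.20) − (-0.40)(0.80) = 0.3200
  C_32 = −[(0.85)(-0.20) − (-0.40)(-0.45)] = 0.3500
  C_33 = (0.85)(0.80) − (0.00)(-0.45) = 0.6800
det(I−A) = Σ_j (I−A)_1j·C_1j = (0.85)(0.5200) + (0.00)(0.3550) + (-0.40)(0.2500) = 0.3420
adj(I−A) = Cᵀ =
  [ 0.5200   0.0800   0.3200]
  [ 0.3550   0.5150   0.3500]
  [ 0.2500   0.1700   0.6800]
(I − A)⁻¹ = adj(I−A) / det(I−A) ≈
  [   1.5205     0.2339     0.9357]
  [   1.0380     1.5058     1.0234]
  [   0.7310     0.4971     1.9883]
x = (I − A)⁻¹ d = adj(I−A)·d / det(I−A), with det(I−A) = 0.3420:
  x_G = (0.5200·285 + 0.0800·150 + 0.3200·100) / 0.3420 = 192.20 / 0.3420 ≈ 561.988
  x_T = (0.3550·285 + 0.5150·150 + 0.3500·100) / 0.3420 = 213.425 / 0.3420 ≈ 624.050
  x_F = (0.2500·285 + 0.1700·150 + 0.6800·100) / 0.3420 = 164.75 / 0.3420 ≈ 481.725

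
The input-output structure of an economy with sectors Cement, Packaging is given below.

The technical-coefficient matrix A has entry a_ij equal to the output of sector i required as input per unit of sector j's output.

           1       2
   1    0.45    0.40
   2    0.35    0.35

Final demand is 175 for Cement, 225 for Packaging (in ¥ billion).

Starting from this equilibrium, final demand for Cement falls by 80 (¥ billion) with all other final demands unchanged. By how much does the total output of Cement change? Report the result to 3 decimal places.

I − A =
  [   0.55    -0.40]
  [  -0.35     0.65]
det(I−A) = (0.55)(0.65) − (-0.40)(-0.35) = 0.2175
adj(I−A) = [[0.65, 0.40], [0.35, 0.55]]
(I − A)⁻¹ = adj(I−A) / det(I−A) ≈
  [   2.9885     1.8391]
  [   1.6092     2.5287]
Δx = (I − A)⁻¹ Δd with Δd having -80 in the Cement component and 0 elsewhere.
So Δx_1 = L_11 · (-80), where L_11 = adj(I−A)_11 / det(I−A) = 0.65 / 0.2175.
Δx_1 = 0.65 × (-80) / 0.2175 = -52.00 / 0.2175 ≈ -239.080.

Δx_1 = -239.080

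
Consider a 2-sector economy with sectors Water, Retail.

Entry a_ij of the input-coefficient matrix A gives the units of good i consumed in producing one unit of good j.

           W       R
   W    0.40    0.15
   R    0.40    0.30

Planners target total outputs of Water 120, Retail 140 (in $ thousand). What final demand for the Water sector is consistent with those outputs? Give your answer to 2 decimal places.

d_W = 51.00

I − A =
  [   0.60    -0.15]
  [  -0.40     0.70]
d = (I − A) x:
  d_W = (+0.60)·120 + (-0.15)·140 = 51.00
  d_R = (-0.40)·120 + (+0.70)·140 = 50.00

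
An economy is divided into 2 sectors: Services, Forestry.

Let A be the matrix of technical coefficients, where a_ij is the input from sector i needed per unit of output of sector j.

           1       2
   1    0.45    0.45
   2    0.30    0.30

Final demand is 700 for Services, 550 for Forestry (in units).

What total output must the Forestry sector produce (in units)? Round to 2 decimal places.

I − A =
  [   0.55    -0.45]
  [  -0.30     0.70]
det(I−A) = (0.55)(0.70) − (-0.45)(-0.30) = 0.2500
adj(I−A) = [[0.70, 0.45], [0.30, 0.55]]
(I − A)⁻¹ = adj(I−A) / det(I−A) ≈
  [   2.8000     1.8000]
  [   1.2000     2.2000]
x = (I − A)⁻¹ d = adj(I−A)·d / det(I−A), with det(I−A) = 0.2500:
  x_1 = (0.70·700 + 0.45·550) / 0.2500 = 737.50 / 0.2500 = 2950.00
  x_2 = (0.30·700 + 0.55·550) / 0.2500 = 512.50 / 0.2500 = 2050.00

x_2 = 2050.00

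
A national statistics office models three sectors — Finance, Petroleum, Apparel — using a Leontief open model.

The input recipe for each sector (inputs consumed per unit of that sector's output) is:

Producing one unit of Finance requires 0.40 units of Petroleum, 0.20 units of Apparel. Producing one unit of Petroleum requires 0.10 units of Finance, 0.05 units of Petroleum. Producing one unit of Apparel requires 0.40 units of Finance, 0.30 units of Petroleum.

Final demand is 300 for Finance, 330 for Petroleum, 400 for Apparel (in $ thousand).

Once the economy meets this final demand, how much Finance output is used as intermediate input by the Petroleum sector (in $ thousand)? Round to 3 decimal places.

I − A =
  [   1.00    -0.10    -0.40]
  [  -0.40     0.95    -0.30]
  [  -0.20     0.00     1.00]
Cofactors of I−A, C_ij = (−1)^(i+j)·(minor ij) (rows/columns in the sector order above):
  C_11 = (0.95)(1.00) − (-0.30)(0.00) = 0.9500
  C_12 = −[(-0.40)(1.00) − (-0.30)(-0.20)] = 0.4600
  C_13 = (-0.40)(0.00) − (0.95)(-0.20) = 0.1900
  C_21 = −[(-0.10)(1.00) − (-0.40)(0.00)] = 0.1000
  C_22 = (1.00)(1.00) − (-0.40)(-0.20) = 0.9200
  C_23 = −[(1.00)(0.00) − (-0.10)(-0.20)] = 0.0200
  C_31 = (-0.10)(-0.30) − (-0.40)(0.95) = 0.4100
  C_32 = −[(1.00)(-0.30) − (-0.40)(-0.40)] = 0.4600
  C_33 = (1.00)(0.95) − (-0.10)(-0.40) = 0.9100
det(I−A) = Σ_j (I−A)_1j·C_1j = (1.00)(0.9500) + (-0.10)(0.4600) + (-0.40)(0.1900) = 0.8280
adj(I−A) = Cᵀ =
  [ 0.9500   0.1000   0.4100]
  [ 0.4600   0.9200   0.4600]
  [ 0.1900   0.0200   0.9100]
(I − A)⁻¹ = adj(I−A) / det(I−A) ≈
  [   1.1473     0.1208     0.4952]
  [   0.5556     1.1111     0.5556]
  [   0.2295     0.0242     1.0990]
First solve x = (I − A)⁻¹ d = adj(I−A)·d / det(I−A); in particular x_P = (0.4600·300 + 0.9200·330 + 0.4600·400) / 0.8280 = 625.60 / 0.8280 ≈ 755.55556.
Intermediate flow from F to P: z_FP = a_FP · x_P = 0.10 × 625.60 / 0.8280 = 62.56 / 0.8280 ≈ 75.556.

z_FP = 75.556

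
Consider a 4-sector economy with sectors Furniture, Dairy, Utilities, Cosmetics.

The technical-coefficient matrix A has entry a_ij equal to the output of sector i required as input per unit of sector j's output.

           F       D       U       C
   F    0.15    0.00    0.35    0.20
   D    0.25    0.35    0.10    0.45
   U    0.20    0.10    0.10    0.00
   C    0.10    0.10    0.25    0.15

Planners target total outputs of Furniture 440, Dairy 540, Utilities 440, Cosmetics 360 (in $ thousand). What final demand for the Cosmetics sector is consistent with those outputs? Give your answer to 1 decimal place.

I − A =
  [   0.85     0.00    -0.35    -0.20]
  [  -0.25     0.65    -0.10    -0.45]
  [  -0.20    -0.10     0.90     0.00]
  [  -0.10    -0.10    -0.25     0.85]
d = (I − A) x:
  d_F = (+0.85)·440 + (+0.00)·540 + (-0.35)·440 + (-0.20)·360 = 148.0
  d_D = (-0.25)·440 + (+0.65)·540 + (-0.10)·440 + (-0.45)·360 = 35.0
  d_U = (-0.20)·440 + (-0.10)·540 + (+0.90)·440 + (+0.00)·360 = 254.0
  d_C = (-0.10)·440 + (-0.10)·540 + (-0.25)·440 + (+0.85)·360 = 98.0

d_C = 98.0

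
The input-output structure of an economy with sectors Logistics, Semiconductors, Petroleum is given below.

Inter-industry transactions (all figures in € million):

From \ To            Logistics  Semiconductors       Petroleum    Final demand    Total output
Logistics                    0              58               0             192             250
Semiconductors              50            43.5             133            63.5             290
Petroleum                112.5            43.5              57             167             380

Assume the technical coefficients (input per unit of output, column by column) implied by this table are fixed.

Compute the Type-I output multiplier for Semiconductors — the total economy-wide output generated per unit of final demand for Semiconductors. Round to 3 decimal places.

m_S = 2.084

Technical coefficients a_ij = z_ij / X_j:
  a_LL = 0/250 = 0.00, a_SL = 50/250 = 0.20, a_PL = 112.5/250 = 0.45
  a_LS = 58/290 = 0.20, a_SS = 43.5/290 = 0.15, a_PS = 43.5/290 = 0.15
  a_LP = 0/380 = 0.00, a_SP = 133/380 = 0.35, a_PP = 57/380 = 0.15
I − A =
  [   1.00    -0.20     0.00]
  [  -0.20     0.85    -0.35]
  [  -0.45    -0.15     0.85]
Cofactors of I−A, C_ij = (−1)^(i+j)·(minor ij) (rows/columns in the sector order above):
  C_11 = (0.85)(0.85) − (-0.35)(-0.15) = 0.6700
  C_12 = −[(-0.20)(0.85) − (-0.35)(-0.45)] = 0.3275
  C_13 = (-0.20)(-0.15) − (0.85)(-0.45) = 0.4125
  C_21 = −[(-0.20)(0.85) − (0.00)(-0.15)] = 0.1700
  C_22 = (1.00)(0.85) − (0.00)(-0.45) = 0.8500
  C_23 = −[(1.00)(-0.15) − (-0.20)(-0.45)] = 0.2400
  C_31 = (-0.20)(-0.35) − (0.00)(0.85) = 0.0700
  C_32 = −[(1.00)(-0.35) − (0.00)(-0.20)] = 0.3500
  C_33 = (1.00)(0.85) − (-0.20)(-0.20) = 0.8100
det(I−A) = Σ_j (I−A)_1j·C_1j = (1.00)(0.6700) + (-0.20)(0.3275) + (0.00)(0.4125) = 0.6045
adj(I−A) = Cᵀ =
  [ 0.6700   0.1700   0.0700]
  [ 0.3275   0.8500   0.3500]
  [ 0.4125   0.2400   0.8100]
(I − A)⁻¹ = adj(I−A) / det(I−A) ≈
  [   1.1084     0.2812     0.1158]
  [   0.5418     1.4061     0.5790]
  [   0.6824     0.3970     1.3400]
The output multiplier for sector j is the column-j sum of the Leontief inverse (I − A)⁻¹ = adj(I−A) / det(I−A).
Column S of adj(I−A): (0.1700, 0.8500, 0.2400); det(I−A) = 0.6045.
m_S = (0.1700 + 0.8500 + 0.2400) / 0.6045 = 1.26 / 0.6045 ≈ 2.084.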